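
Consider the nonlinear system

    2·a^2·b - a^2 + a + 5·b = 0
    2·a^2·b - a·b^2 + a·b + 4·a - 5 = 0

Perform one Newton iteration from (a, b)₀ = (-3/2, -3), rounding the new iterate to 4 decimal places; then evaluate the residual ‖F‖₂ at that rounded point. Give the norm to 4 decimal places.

12.9779

At (-3/2, -3): F = (-32.2500, -6.5000).
Jacobian J = [[4·a·b - 2·a + 1, 2·a^2 + 5], [4·a·b - b^2 + b + 4, 2·a^2 - 2·a·b + a]].
At the point, J = [[22.0000, 9.5000], [10.0000, -6.0000]] (det J = -227.0000).
Solving J·Δ = −F gives Δ = (1.1244, 0.7907).
Then the next iterate is (a, b)₁ = (-0.3756, -2.2093).
Re-evaluating at (-0.3756, -2.2093): F = (-12.186531, -4.462636), so ‖F‖₂ = 12.9779.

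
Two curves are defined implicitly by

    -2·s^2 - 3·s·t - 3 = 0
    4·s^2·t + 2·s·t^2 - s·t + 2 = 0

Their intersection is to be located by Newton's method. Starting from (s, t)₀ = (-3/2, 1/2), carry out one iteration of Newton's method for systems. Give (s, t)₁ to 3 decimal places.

(-0.370, 0.537)

At (-3/2, 1/2): F = (-5.250, 6.500).
Jacobian J = [[-4·s - 3·t, -3·s], [8·s·t + 2·t^2 - t, 4·s^2 + 4·s·t - s]].
At the point, J = [[4.500, 4.500], [-6.000, 7.500]] (det J = 60.750).
Solving J·Δ = −F gives Δ = (1.130, 0.037).
Then the next iterate is (s, t)₁ = (-0.370, 0.537).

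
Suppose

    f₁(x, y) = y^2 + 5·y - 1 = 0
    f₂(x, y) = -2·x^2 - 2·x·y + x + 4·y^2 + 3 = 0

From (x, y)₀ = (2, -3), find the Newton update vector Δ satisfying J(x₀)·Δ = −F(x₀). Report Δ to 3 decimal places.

(241.000, -7.000)

At (2, -3): F = (-7.000, 45.000).
Jacobian J = [[0, 2·y + 5], [-4·x - 2·y + 1, -2·x + 8·y]].
At the point, J = [[0.000, -1.000], [-1.000, -28.000]] (det J = -1.000).
Solving J·Δ = −F gives Δ = (241.000, -7.000).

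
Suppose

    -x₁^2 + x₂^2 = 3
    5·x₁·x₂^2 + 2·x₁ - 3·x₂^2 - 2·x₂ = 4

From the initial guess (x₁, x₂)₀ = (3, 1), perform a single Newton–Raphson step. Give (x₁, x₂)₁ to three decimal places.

(1.178, 1.034)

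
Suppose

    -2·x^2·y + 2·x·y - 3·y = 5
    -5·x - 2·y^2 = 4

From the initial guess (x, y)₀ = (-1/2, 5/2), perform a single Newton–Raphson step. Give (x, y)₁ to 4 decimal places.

At (-1/2, 5/2): F = (-16.2500, -14.0000).
Jacobian J = [[-4·x·y + 2·y, -2·x^2 + 2·x - 3], [-5, -4·y]].
At the point, J = [[10.0000, -4.5000], [-5.0000, -10.0000]] (det J = -122.5000).
Solving J·Δ = −F gives Δ = (0.8122, -1.8061).
Then the next iterate is (x, y)₁ = (0.3122, 0.6939).

(0.3122, 0.6939)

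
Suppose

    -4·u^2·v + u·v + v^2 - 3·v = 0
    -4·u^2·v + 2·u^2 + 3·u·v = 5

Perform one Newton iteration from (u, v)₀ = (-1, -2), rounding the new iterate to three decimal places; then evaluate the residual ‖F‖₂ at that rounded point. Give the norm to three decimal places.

At (-1, -2): F = (20.000, 11.000).
Jacobian J = [[-8·u·v + v, -4·u^2 + u + 2·v - 3], [-8·u·v + 4·u + 3·v, -4·u^2 + 3·u]].
At the point, J = [[-18.000, -12.000], [-26.000, -7.000]] (det J = -186.000).
Solving J·Δ = −F gives Δ = (-0.043, 1.731).
Then the next iterate is (u, v)₁ = (-1.043, -0.269).
Re-evaluating at (-1.043, -0.269): F = (2.33045, -0.81208), so ‖F‖₂ = 2.468.

2.468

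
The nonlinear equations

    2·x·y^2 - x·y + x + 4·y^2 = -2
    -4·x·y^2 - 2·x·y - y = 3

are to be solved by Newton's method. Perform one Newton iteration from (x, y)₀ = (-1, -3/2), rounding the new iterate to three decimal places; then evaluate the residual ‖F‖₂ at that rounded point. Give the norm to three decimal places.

At (-1, -3/2): F = (4.000, 4.500).
Jacobian J = [[2·y^2 - y + 1, 4·x·y - x + 8·y], [-4·y^2 - 2·y, -8·x·y - 2·x - 1]].
At the point, J = [[7.000, -5.000], [-6.000, -11.000]] (det J = -107.000).
Solving J·Δ = −F gives Δ = (-0.201, 0.519).
Then the next iterate is (x, y)₁ = (-1.201, -0.981).
Re-evaluating at (-1.201, -0.981): F = (1.15867, 0.24782), so ‖F‖₂ = 1.185.

1.185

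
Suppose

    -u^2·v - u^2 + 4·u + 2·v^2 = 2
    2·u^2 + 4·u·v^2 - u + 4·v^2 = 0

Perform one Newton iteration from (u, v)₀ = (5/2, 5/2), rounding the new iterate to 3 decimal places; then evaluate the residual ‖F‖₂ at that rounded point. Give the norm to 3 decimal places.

At (5/2, 5/2): F = (-1.375, 97.500).
Jacobian J = [[-2·u·v - 2·u + 4, -u^2 + 4·v], [4·u + 4·v^2 - 1, 8·u·v + 8·v]].
At the point, J = [[-13.500, 3.750], [34.000, 70.000]] (det J = -1072.500).
Solving J·Δ = −F gives Δ = (-0.431, -1.184).
Then the next iterate is (u, v)₁ = (2.069, 1.316).
Re-evaluating at (2.069, 1.316): F = (-0.17453, 27.75279), so ‖F‖₂ = 27.753.

27.753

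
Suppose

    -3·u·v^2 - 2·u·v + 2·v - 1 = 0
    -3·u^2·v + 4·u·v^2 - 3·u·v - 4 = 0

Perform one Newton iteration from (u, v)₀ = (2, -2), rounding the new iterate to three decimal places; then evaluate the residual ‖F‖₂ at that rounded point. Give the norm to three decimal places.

At (2, -2): F = (-21.000, 64.000).
Jacobian J = [[-3·v^2 - 2·v, -6·u·v - 2·u + 2], [-6·u·v + 4·v^2 - 3·v, -3·u^2 + 8·u·v - 3·u]].
At the point, J = [[-8.000, 22.000], [46.000, -50.000]] (det J = -612.000).
Solving J·Δ = −F gives Δ = (-0.585, 0.742).
Then the next iterate is (u, v)₁ = (1.415, -1.258).
Re-evaluating at (1.415, -1.258): F = (-6.67384, 17.85392), so ‖F‖₂ = 19.060.

19.060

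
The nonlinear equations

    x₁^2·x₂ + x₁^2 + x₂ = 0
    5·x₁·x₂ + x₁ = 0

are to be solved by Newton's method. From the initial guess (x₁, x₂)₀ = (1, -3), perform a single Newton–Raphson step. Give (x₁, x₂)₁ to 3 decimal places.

At (1, -3): F = (-5.000, -14.000).
Jacobian J = [[2·x₁·x₂ + 2·x₁, x₁^2 + 1], [5·x₂ + 1, 5·x₁]].
At the point, J = [[-4.000, 2.000], [-14.000, 5.000]] (det J = 8.000).
Solving J·Δ = −F gives Δ = (-0.375, 1.750).
Then the next iterate is (x₁, x₂)₁ = (0.625, -1.250).

(0.625, -1.250)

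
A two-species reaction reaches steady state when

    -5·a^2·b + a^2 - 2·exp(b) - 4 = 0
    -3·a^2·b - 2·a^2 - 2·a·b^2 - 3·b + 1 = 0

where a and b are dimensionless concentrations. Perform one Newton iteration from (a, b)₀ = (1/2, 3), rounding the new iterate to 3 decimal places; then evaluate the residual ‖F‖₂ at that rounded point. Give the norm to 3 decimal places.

19.538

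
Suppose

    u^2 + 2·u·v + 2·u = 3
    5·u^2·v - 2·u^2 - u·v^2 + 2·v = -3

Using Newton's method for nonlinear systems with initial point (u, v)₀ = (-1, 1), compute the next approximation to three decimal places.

At (-1, 1): F = (-6.000, 9.000).
Jacobian J = [[2·u + 2·v + 2, 2·u], [10·u·v - 4·u - v^2, 5·u^2 - 2·u·v + 2]].
At the point, J = [[2.000, -2.000], [-7.000, 9.000]] (det J = 4.000).
Solving J·Δ = −F gives Δ = (9.000, 6.000).
Then the next iterate is (u, v)₁ = (8.000, 7.000).

(8.000, 7.000)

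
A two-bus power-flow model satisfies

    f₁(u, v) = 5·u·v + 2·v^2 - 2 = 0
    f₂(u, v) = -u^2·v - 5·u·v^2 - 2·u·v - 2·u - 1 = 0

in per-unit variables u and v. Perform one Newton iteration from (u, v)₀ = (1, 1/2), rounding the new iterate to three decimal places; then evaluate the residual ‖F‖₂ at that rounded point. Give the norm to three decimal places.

8.353

At (1, 1/2): F = (1.000, -5.750).
Jacobian J = [[5·v, 5·u + 4·v], [-2·u·v - 5·v^2 - 2·v - 2, -u^2 - 10·u·v - 2·u]].
At the point, J = [[2.500, 7.000], [-5.250, -8.000]] (det J = 16.750).
Solving J·Δ = −F gives Δ = (-1.925, 0.545).
Then the next iterate is (u, v)₁ = (-0.925, 1.045).
Re-evaluating at (-0.925, 1.045): F = (-4.64907, 6.93974), so ‖F‖₂ = 8.353.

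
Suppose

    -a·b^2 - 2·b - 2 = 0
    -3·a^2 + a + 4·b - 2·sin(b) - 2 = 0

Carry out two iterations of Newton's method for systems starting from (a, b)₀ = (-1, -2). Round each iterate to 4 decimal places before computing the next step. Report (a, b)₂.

At (-1, -2): F = (6.0000, -12.181405).
Jacobian J = [[-b^2, -2·a·b - 2], [-6·a + 1, -2·cos(b) + 4]].
At the point, J = [[-4.0000, -6.0000], [7.0000, 4.832294]] (det J = 22.670825).
Solving J·Δ = −F gives Δ = (1.9450, -0.2967).
Then the next iterate is (a, b)₁ = (0.9450, -2.2967).
Round to (0.9450, -2.2967) and repeat: F = (-2.391315, -11.425075), J = [[-5.274831, 2.340763], [-4.6700, 5.327623]].
Δ = (0.8155, 2.8594), so (a, b)₂ = (1.7605, 0.5627).

(1.7605, 0.5627)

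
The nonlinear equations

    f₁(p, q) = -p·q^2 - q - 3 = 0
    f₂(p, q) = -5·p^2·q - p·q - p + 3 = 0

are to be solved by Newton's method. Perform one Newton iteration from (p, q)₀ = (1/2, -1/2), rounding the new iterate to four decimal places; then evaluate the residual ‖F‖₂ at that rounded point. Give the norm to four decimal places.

264.7138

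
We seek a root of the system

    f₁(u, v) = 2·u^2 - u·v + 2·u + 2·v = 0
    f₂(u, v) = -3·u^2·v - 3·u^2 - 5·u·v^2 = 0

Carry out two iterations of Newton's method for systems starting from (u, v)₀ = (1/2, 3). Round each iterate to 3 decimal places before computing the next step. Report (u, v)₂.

At (1/2, 3): F = (6.000, -25.500).
Jacobian J = [[4·u - v + 2, -u + 2], [-6·u·v - 6·u - 5·v^2, -3·u^2 - 10·u·v]].
At the point, J = [[1.000, 1.500], [-57.000, -15.750]] (det J = 69.750).
Solving J·Δ = −F gives Δ = (0.806, -4.538).
Then the next iterate is (u, v)₁ = (1.306, -1.538).
Round to (1.306, -1.538) and repeat: F = (4.95590, -12.69345), J = [[8.762, 0.694], [-7.61145, 14.96937]].
Δ = (-0.608, 0.539), so (u, v)₂ = (0.698, -0.999).

(0.698, -0.999)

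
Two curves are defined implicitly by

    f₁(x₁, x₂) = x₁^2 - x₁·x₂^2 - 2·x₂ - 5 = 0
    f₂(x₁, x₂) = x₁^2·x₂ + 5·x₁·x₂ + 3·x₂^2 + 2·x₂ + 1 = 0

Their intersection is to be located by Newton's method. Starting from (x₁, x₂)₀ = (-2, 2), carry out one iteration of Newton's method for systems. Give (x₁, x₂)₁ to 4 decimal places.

At (-2, 2): F = (3.0000, 5.0000).
Jacobian J = [[2·x₁ - x₂^2, -2·x₁·x₂ - 2], [2·x₁·x₂ + 5·x₂, x₁^2 + 5·x₁ + 6·x₂ + 2]].
At the point, J = [[-8.0000, 6.0000], [2.0000, 8.0000]] (det J = -76.0000).
Solving J·Δ = −F gives Δ = (-0.0789, -0.6053).
Then the next iterate is (x₁, x₂)₁ = (-2.0789, 1.3947).

(-2.0789, 1.3947)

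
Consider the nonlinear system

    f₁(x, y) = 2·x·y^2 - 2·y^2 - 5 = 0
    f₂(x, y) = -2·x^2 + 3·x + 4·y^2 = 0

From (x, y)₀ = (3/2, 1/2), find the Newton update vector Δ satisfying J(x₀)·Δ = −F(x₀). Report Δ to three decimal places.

At (3/2, 1/2): F = (-4.750, 1.000).
Jacobian J = [[2·y^2, 4·x·y - 4·y], [-4·x + 3, 8·y]].
At the point, J = [[0.500, 1.000], [-3.000, 4.000]] (det J = 5.000).
Solving J·Δ = −F gives Δ = (4.000, 2.750).

(4.000, 2.750)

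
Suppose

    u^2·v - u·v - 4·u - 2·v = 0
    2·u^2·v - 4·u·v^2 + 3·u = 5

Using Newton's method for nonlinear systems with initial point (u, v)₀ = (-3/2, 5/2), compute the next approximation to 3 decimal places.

(-0.808, 2.104)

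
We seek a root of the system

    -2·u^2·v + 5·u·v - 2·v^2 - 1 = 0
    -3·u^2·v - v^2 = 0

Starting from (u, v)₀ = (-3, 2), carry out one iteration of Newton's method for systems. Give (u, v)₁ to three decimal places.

At (-3, 2): F = (-75.000, -58.000).
Jacobian J = [[-4·u·v + 5·v, -2·u^2 + 5·u - 4·v], [-6·u·v, -3·u^2 - 2·v]].
At the point, J = [[34.000, -41.000], [36.000, -31.000]] (det J = 422.000).
Solving J·Δ = −F gives Δ = (0.126, -1.725).
Then the next iterate is (u, v)₁ = (-2.874, 0.275).

(-2.874, 0.275)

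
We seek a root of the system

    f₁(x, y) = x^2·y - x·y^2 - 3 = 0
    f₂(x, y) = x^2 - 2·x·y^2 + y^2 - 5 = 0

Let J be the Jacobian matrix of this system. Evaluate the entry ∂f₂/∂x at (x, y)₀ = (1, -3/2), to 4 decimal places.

∂f₂/∂x = 2·x - 2·y^2.
At (1, -3/2) this is -2.5000.

-2.5000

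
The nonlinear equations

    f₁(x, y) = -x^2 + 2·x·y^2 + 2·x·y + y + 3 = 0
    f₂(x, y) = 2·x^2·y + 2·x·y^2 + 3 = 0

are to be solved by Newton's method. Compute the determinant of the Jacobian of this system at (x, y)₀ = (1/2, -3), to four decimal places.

-12.5000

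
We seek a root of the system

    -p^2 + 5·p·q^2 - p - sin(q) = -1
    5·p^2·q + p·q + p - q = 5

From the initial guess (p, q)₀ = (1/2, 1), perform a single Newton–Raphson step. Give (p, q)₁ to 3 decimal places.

(1.127, 0.150)

At (1/2, 1): F = (1.90853, -3.750).
Jacobian J = [[-2·p + 5·q^2 - 1, 10·p·q - cos(q)], [10·p·q + q + 1, 5·p^2 + p - 1]].
At the point, J = [[3.000, 4.45970], [7.000, 0.750]] (det J = -28.96788).
Solving J·Δ = −F gives Δ = (0.627, -0.850).
Then the next iterate is (p, q)₁ = (1.127, 0.150).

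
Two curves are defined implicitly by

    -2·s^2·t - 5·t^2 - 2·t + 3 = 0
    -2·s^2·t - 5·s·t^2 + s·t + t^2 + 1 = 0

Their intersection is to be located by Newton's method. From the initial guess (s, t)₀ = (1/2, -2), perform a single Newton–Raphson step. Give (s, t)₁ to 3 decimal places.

At (1/2, -2): F = (-12.000, -5.000).
Jacobian J = [[-4·s·t, -2·s^2 - 10·t - 2], [-4·s·t - 5·t^2 + t, -2·s^2 - 10·s·t + s + 2·t]].
At the point, J = [[4.000, 17.500], [-18.000, 6.000]] (det J = 339.000).
Solving J·Δ = −F gives Δ = (-0.046, 0.696).
Then the next iterate is (s, t)₁ = (0.454, -1.304).

(0.454, -1.304)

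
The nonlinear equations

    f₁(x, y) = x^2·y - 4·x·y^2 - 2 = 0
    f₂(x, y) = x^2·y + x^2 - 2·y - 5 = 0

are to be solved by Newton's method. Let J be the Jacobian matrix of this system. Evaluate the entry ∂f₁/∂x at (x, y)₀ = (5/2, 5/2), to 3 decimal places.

∂f₁/∂x = 2·x·y - 4·y^2.
At (5/2, 5/2) this is -12.500.

-12.500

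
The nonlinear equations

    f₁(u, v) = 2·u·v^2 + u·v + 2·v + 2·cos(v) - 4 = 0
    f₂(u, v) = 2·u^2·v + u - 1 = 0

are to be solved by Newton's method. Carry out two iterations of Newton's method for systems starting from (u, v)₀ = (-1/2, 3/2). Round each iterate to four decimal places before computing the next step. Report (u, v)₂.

(-1.0618, -0.7190)

At (-1/2, 3/2): F = (-3.858526, -0.7500).
Jacobian J = [[2·v^2 + v, 4·u·v + u - 2·sin(v) + 2], [4·u·v + 1, 2·u^2]].
At the point, J = [[6.0000, -3.494990], [-2.0000, 0.5000]] (det J = -3.989980).
Solving J·Δ = −F gives Δ = (-1.1405, -3.0619).
Then the next iterate is (u, v)₁ = (-1.6405, -1.5619).
Round to (-1.6405, -1.5619) and repeat: F = (-12.547814, -11.047396), J = [[3.317163, 12.608609], [11.249188, 5.382481]].
Δ = (0.5787, 0.8429), so (u, v)₂ = (-1.0618, -0.7190).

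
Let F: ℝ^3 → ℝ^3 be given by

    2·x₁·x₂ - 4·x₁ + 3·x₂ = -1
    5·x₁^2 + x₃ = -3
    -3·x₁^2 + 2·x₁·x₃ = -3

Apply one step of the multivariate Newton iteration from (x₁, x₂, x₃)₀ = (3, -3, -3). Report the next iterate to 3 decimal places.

(1.471, -0.477, -2.118)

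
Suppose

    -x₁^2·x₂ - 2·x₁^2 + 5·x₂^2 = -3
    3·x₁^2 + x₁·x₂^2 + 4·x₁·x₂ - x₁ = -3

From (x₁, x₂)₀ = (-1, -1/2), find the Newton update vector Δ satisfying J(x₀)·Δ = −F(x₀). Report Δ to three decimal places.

(0.720, 0.818)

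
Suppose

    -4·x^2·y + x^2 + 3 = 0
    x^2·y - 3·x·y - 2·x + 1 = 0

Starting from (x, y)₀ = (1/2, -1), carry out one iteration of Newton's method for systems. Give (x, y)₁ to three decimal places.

(-0.150, 0.000)

At (1/2, -1): F = (4.250, 1.250).
Jacobian J = [[-8·x·y + 2·x, -4·x^2], [2·x·y - 3·y - 2, x^2 - 3·x]].
At the point, J = [[5.000, -1.000], [0.000, -1.250]] (det J = -6.250).
Solving J·Δ = −F gives Δ = (-0.650, 1.000).
Then the next iterate is (x, y)₁ = (-0.150, 0.000).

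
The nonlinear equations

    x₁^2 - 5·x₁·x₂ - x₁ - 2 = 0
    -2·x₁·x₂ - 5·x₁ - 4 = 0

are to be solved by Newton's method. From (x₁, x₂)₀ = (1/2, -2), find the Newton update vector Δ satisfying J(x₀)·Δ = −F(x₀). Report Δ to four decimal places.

At (1/2, -2): F = (2.7500, -4.5000).
Jacobian J = [[2·x₁ - 5·x₂ - 1, -5·x₁], [-2·x₂ - 5, -2·x₁]].
At the point, J = [[10.0000, -2.5000], [-1.0000, -1.0000]] (det J = -12.5000).
Solving J·Δ = −F gives Δ = (-1.1200, -3.3800).

(-1.1200, -3.3800)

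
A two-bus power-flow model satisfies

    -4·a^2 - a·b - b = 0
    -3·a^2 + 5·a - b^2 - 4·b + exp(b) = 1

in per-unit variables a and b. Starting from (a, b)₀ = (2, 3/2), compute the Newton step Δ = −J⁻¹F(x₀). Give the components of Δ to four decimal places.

(-1.3576, 1.0860)

At (2, 3/2): F = (-20.5000, -6.768311).
Jacobian J = [[-8·a - b, -a - 1], [-6·a + 5, -2·b + exp(b) - 4]].
At the point, J = [[-17.5000, -3.0000], [-7.0000, -2.518311]] (det J = 23.070441).
Solving J·Δ = −F gives Δ = (-1.3576, 1.0860).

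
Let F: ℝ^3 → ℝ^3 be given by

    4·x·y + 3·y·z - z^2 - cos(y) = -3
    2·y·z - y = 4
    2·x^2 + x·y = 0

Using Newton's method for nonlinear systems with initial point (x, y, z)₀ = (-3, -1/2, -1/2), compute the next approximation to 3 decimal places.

(-1.574, 0.060, -4.620)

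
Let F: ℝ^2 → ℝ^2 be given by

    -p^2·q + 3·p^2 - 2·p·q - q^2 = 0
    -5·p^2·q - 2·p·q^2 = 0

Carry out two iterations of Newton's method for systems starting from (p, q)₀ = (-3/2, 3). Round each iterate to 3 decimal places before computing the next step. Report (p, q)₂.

At (-3/2, 3): F = (0.000, -6.750).
Jacobian J = [[-2·p·q + 6·p - 2·q, -p^2 - 2·p - 2·q], [-10·p·q - 2·q^2, -5·p^2 - 4·p·q]].
At the point, J = [[-6.000, -5.250], [27.000, 6.750]] (det J = 101.250).
Solving J·Δ = −F gives Δ = (0.350, -0.400).
Then the next iterate is (p, q)₁ = (-1.150, 2.600).
Round to (-1.150, 2.600) and repeat: F = (-0.251, -1.64450), J = [[-6.120, -4.22250], [16.380, 5.34750]].
Δ = (0.227, -0.389), so (p, q)₂ = (-0.923, 2.211).

(-0.923, 2.211)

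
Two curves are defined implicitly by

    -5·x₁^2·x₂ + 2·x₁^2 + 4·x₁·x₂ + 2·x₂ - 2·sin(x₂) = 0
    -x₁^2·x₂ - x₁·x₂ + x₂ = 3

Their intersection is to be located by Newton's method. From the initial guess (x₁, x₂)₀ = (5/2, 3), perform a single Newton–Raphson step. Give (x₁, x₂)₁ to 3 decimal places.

At (5/2, 3): F = (-45.53224, -26.250).
Jacobian J = [[-10·x₁·x₂ + 4·x₁ + 4·x₂, -5·x₁^2 + 4·x₁ - 2·cos(x₂) + 2], [-2·x₁·x₂ - x₂, -x₁^2 - x₁ + 1]].
At the point, J = [[-53.000, -17.27002], [-18.000, -7.750]] (det J = 99.88973).
Solving J·Δ = −F gives Δ = (1.006, -5.723).
Then the next iterate is (x₁, x₂)₁ = (3.506, -2.723).

(3.506, -2.723)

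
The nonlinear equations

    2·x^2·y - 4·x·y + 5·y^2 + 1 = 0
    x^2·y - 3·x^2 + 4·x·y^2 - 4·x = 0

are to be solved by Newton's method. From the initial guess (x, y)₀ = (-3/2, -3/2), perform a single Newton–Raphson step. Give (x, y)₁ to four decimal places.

(-1.1119, -0.9842)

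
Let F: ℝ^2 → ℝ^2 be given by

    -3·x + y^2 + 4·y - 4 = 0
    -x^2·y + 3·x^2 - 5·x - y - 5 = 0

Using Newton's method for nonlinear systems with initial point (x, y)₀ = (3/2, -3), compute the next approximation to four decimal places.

(0.2308, -6.8462)

At (3/2, -3): F = (-11.5000, 4.0000).
Jacobian J = [[-3, 2·y + 4], [-2·x·y + 6·x - 5, -x^2 - 1]].
At the point, J = [[-3.0000, -2.0000], [13.0000, -3.2500]] (det J = 35.7500).
Solving J·Δ = −F gives Δ = (-1.2692, -3.8462).
Then the next iterate is (x, y)₁ = (0.2308, -6.8462).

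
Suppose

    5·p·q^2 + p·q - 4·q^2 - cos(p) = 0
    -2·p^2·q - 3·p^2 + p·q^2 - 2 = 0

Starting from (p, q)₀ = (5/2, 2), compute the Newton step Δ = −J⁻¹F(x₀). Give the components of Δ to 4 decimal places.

At (5/2, 2): F = (39.801144, -35.7500).
Jacobian J = [[5·q^2 + q + sin(p), 10·p·q + p - 8·q], [-4·p·q - 6·p + q^2, -2·p^2 + 2·p·q]].
At the point, J = [[22.598472, 36.5000], [-31.0000, -2.5000]] (det J = 1075.003820).
Solving J·Δ = −F gives Δ = (-1.1213, -0.3962).

(-1.1213, -0.3962)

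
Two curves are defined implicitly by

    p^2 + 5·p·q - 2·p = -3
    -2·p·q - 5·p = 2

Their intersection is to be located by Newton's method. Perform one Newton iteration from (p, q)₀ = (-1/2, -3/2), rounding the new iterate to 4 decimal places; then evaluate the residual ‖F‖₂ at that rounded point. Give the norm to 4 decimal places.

3.3841

At (-1/2, -3/2): F = (8.0000, -1.0000).
Jacobian J = [[2·p + 5·q - 2, 5·p], [-2·q - 5, -2·p]].
At the point, J = [[-10.5000, -2.5000], [-2.0000, 1.0000]] (det J = -15.5000).
Solving J·Δ = −F gives Δ = (0.3548, 1.7097).
Then the next iterate is (p, q)₁ = (-0.1452, 0.2097).
Re-evaluating at (-0.1452, 0.2097): F = (3.159241, -1.213103), so ‖F‖₂ = 3.3841.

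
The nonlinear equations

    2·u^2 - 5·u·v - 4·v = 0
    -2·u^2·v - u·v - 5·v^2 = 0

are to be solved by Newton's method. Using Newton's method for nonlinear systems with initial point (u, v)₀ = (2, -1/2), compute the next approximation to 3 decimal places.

At (2, -1/2): F = (15.000, 3.750).
Jacobian J = [[4·u - 5·v, -5·u - 4], [-4·u·v - v, -2·u^2 - u - 10·v]].
At the point, J = [[10.500, -14.000], [4.500, -5.000]] (det J = 10.500).
Solving J·Δ = −F gives Δ = (2.143, 2.679).
Then the next iterate is (u, v)₁ = (4.143, 2.179).

(4.143, 2.179)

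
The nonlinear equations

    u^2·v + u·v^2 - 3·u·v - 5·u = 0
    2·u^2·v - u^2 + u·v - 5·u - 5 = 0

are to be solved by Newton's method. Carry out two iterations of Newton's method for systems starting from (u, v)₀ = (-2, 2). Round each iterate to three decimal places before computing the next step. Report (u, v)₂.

At (-2, 2): F = (22.000, 13.000).
Jacobian J = [[2·u·v + v^2 - 3·v - 5, u^2 + 2·u·v - 3·u], [4·u·v - 2·u + v - 5, 2·u^2 + u]].
At the point, J = [[-15.000, 2.000], [-15.000, 6.000]] (det J = -60.000).
Solving J·Δ = −F gives Δ = (1.767, 2.250).
Then the next iterate is (u, v)₁ = (-0.233, 4.250).
Round to (-0.233, 4.250) and repeat: F = (0.15792, -4.41808), J = [[-1.668, -1.22721], [-4.245, -0.12442]].
Δ = (-1.088, 1.607), so (u, v)₂ = (-1.321, 5.857).

(-1.321, 5.857)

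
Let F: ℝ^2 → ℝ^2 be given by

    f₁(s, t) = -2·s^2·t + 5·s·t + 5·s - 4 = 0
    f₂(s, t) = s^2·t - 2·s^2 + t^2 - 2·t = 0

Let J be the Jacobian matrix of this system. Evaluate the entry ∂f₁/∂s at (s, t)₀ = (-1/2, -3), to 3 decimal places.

∂f₁/∂s = -4·s·t + 5·t + 5.
At (-1/2, -3) this is -16.000.

-16.000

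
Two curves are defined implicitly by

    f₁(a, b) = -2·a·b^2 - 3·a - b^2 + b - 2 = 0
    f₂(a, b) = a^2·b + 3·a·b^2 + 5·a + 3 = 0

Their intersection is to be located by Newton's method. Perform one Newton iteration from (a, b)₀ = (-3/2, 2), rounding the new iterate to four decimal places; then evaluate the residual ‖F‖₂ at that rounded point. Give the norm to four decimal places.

6.4490

At (-3/2, 2): F = (12.5000, -18.0000).
Jacobian J = [[-2·b^2 - 3, -4·a·b - 2·b + 1], [2·a·b + 3·b^2 + 5, a^2 + 6·a·b]].
At the point, J = [[-11.0000, 9.0000], [11.0000, -15.7500]] (det J = 74.2500).
Solving J·Δ = −F gives Δ = (0.4697, -0.8148).
Then the next iterate is (a, b)₁ = (-1.0303, 1.1852).
Re-evaluating at (-1.0303, 1.1852): F = (3.765924, -5.235173), so ‖F‖₂ = 6.4490.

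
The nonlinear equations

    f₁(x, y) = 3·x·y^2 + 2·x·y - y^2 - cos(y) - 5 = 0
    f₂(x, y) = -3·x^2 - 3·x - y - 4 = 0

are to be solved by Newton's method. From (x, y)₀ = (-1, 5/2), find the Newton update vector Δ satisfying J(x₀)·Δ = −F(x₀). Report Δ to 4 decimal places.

At (-1, 5/2): F = (-34.198856, -6.5000).
Jacobian J = [[3·y^2 + 2·y, 6·x·y + 2·x - 2·y + sin(y)], [-6·x - 3, -1]].
At the point, J = [[23.7500, -21.401528], [3.0000, -1.0000]] (det J = 40.454584).
Solving J·Δ = −F gives Δ = (2.5933, 1.2799).

(2.5933, 1.2799)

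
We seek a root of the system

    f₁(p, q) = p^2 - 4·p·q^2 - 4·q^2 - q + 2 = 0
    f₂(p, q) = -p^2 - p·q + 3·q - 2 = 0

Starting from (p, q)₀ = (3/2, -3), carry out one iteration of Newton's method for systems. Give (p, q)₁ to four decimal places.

(9.4217, 2.8333)

At (3/2, -3): F = (-82.7500, -8.7500).
Jacobian J = [[2·p - 4·q^2, -8·p·q - 8·q - 1], [-2·p - q, -p + 3]].
At the point, J = [[-33.0000, 59.0000], [0.0000, 1.5000]] (det J = -49.5000).
Solving J·Δ = −F gives Δ = (7.9217, 5.8333).
Then the next iterate is (p, q)₁ = (9.4217, 2.8333).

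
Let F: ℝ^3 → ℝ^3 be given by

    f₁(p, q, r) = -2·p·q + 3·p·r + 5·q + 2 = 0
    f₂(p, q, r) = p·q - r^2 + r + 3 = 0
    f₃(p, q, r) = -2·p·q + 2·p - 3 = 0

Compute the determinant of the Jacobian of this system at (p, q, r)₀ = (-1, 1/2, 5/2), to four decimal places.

J = [[-2·q + 3·r, -2·p + 5, 3·p], [q, p, -2·r + 1], [-2·q + 2, -2·p, 0]].
At the point, J = [[6.5000, 7.0000, -3.0000], [0.5000, -1.0000, -4.0000], [1.0000, 2.0000, 0.0000]].
det J = 18.0000.

18.0000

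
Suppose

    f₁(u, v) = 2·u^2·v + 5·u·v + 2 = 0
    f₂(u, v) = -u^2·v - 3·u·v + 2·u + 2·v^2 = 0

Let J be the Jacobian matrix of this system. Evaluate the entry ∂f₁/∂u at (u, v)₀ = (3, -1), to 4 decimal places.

-17.0000

∂f₁/∂u = 4·u·v + 5·v.
At (3, -1) this is -17.0000.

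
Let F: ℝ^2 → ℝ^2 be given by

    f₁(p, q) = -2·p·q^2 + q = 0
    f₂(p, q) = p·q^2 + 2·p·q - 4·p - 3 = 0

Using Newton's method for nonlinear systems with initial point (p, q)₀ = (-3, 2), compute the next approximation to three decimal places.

(-0.886, 1.636)

At (-3, 2): F = (26.000, -15.000).
Jacobian J = [[-2·q^2, -4·p·q + 1], [q^2 + 2·q - 4, 2·p·q + 2·p]].
At the point, J = [[-8.000, 25.000], [4.000, -18.000]] (det J = 44.000).
Solving J·Δ = −F gives Δ = (2.114, -0.364).
Then the next iterate is (p, q)₁ = (-0.886, 1.636).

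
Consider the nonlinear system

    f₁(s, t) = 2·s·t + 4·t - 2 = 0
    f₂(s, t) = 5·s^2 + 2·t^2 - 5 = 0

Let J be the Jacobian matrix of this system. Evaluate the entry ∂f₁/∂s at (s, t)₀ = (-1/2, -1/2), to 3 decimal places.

-1.000

∂f₁/∂s = 2·t.
At (-1/2, -1/2) this is -1.000.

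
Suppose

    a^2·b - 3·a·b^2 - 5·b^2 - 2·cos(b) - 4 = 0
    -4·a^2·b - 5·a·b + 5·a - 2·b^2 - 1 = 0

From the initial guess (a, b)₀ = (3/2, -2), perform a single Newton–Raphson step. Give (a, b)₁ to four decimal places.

(0.8889, -1.0979)

At (3/2, -2): F = (-45.667706, 31.5000).
Jacobian J = [[2·a·b - 3·b^2, a^2 - 6·a·b - 10·b + 2·sin(b)], [-8·a·b - 5·b + 5, -4·a^2 - 5·a - 4·b]].
At the point, J = [[-18.0000, 38.431405], [39.0000, -8.5000]] (det J = -1345.824801).
Solving J·Δ = −F gives Δ = (-0.6111, 0.9021).
Then the next iterate is (a, b)₁ = (0.8889, -1.0979).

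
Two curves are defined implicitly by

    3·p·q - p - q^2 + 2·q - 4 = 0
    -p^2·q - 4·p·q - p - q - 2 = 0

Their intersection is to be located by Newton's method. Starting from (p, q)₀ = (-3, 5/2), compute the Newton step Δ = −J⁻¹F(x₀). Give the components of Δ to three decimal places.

(-0.369, -2.262)

At (-3, 5/2): F = (-24.750, 6.000).
Jacobian J = [[3·q - 1, 3·p - 2·q + 2], [-2·p·q - 4·q - 1, -p^2 - 4·p - 1]].
At the point, J = [[6.500, -12.000], [4.000, 2.000]] (det J = 61.000).
Solving J·Δ = −F gives Δ = (-0.369, -2.262).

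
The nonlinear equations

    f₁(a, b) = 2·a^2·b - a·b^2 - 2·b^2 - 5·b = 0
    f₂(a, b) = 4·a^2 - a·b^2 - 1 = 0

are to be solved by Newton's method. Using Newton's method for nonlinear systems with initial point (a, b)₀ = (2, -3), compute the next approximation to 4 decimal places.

(1.2154, -2.2923)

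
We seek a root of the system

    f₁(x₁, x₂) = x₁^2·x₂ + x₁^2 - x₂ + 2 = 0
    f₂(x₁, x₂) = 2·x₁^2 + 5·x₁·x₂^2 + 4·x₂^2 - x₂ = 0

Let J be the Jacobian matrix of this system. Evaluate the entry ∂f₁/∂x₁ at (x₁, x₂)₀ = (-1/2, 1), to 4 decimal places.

-2.0000

∂f₁/∂x₁ = 2·x₁·x₂ + 2·x₁.
At (-1/2, 1) this is -2.0000.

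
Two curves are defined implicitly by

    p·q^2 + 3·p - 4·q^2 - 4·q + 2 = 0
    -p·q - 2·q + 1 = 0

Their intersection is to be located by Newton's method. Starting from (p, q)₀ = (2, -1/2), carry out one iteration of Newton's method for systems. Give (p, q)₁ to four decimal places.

(-0.6667, -0.0833)

At (2, -1/2): F = (9.5000, 3.0000).
Jacobian J = [[q^2 + 3, 2·p·q - 8·q - 4], [-q, -p - 2]].
At the point, J = [[3.2500, -2.0000], [0.5000, -4.0000]] (det J = -12.0000).
Solving J·Δ = −F gives Δ = (-2.6667, 0.4167).
Then the next iterate is (p, q)₁ = (-0.6667, -0.0833).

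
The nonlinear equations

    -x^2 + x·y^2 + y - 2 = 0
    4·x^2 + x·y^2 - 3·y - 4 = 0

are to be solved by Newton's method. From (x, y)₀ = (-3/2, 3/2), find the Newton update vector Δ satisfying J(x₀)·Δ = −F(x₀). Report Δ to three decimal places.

(0.488, -1.018)

At (-3/2, 3/2): F = (-6.125, -2.875).
Jacobian J = [[-2·x + y^2, 2·x·y + 1], [8·x + y^2, 2·x·y - 3]].
At the point, J = [[5.250, -3.500], [-9.750, -7.500]] (det J = -73.500).
Solving J·Δ = −F gives Δ = (0.488, -1.018).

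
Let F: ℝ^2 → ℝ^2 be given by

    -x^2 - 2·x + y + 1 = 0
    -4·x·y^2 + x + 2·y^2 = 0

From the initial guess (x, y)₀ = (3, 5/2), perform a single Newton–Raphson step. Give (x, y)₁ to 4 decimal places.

At (3, 5/2): F = (-11.5000, -59.5000).
Jacobian J = [[-2·x - 2, 1], [-4·y^2 + 1, -8·x·y + 4·y]].
At the point, J = [[-8.0000, 1.0000], [-24.0000, -50.0000]] (det J = 424.0000).
Solving J·Δ = −F gives Δ = (-1.4965, -0.4717).
Then the next iterate is (x, y)₁ = (1.5035, 2.0283).

(1.5035, 2.0283)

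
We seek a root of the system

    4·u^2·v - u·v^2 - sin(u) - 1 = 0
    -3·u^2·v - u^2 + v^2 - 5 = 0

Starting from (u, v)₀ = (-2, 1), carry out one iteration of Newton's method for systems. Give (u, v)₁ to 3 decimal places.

(-0.567, 1.293)

At (-2, 1): F = (17.90930, -20.000).
Jacobian J = [[8·u·v - v^2 - cos(u), 4·u^2 - 2·u·v], [-6·u·v - 2·u, -3·u^2 + 2·v]].
At the point, J = [[-16.58385, 20.000], [16.000, -10.000]] (det J = -154.16147).
Solving J·Δ = −F gives Δ = (1.433, 0.293).
Then the next iterate is (u, v)₁ = (-0.567, 1.293).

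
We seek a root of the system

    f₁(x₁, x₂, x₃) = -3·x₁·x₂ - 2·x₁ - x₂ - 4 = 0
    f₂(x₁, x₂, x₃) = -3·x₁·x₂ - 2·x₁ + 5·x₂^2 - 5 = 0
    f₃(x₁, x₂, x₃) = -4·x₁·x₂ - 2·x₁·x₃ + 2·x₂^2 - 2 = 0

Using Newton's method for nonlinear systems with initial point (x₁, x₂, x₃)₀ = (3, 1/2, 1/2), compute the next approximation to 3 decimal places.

(-0.929, 0.375, 0.923)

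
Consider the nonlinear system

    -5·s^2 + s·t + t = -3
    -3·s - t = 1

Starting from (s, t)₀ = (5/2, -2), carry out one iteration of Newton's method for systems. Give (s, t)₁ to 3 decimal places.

At (5/2, -2): F = (-35.250, -6.500).
Jacobian J = [[-10·s + t, s + 1], [-3, -1]].
At the point, J = [[-27.000, 3.500], [-3.000, -1.000]] (det J = 37.500).
Solving J·Δ = −F gives Δ = (-1.547, -1.860).
Then the next iterate is (s, t)₁ = (0.953, -3.860).

(0.953, -3.860)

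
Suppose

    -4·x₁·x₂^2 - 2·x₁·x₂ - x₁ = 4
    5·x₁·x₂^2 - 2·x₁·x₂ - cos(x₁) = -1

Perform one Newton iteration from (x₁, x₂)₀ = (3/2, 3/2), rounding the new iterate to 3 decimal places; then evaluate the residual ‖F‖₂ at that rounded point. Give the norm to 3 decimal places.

At (3/2, 3/2): F = (-23.500, 13.30426).
Jacobian J = [[-4·x₂^2 - 2·x₂ - 1, -8·x₁·x₂ - 2·x₁], [5·x₂^2 - 2·x₂ + sin(x₁), 10·x₁·x₂ - 2·x₁]].
At the point, J = [[-13.000, -21.000], [9.24749, 19.500]] (det J = -59.30261).
Solving J·Δ = −F gives Δ = (-3.016, 0.748).
Then the next iterate is (x₁, x₂)₁ = (-1.516, 2.248).
Re-evaluating at (-1.516, 2.248): F = (34.97638, -30.54439), so ‖F‖₂ = 46.436.

46.436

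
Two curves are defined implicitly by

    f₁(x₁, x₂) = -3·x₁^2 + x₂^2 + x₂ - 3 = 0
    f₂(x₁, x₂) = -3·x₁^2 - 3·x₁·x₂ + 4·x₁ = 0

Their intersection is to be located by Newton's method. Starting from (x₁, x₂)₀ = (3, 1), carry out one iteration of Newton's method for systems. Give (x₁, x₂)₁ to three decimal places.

At (3, 1): F = (-28.000, -24.000).
Jacobian J = [[-6·x₁, 2·x₂ + 1], [-6·x₁ - 3·x₂ + 4, -3·x₁]].
At the point, J = [[-18.000, 3.000], [-17.000, -9.000]] (det J = 213.000).
Solving J·Δ = −F gives Δ = (-1.521, 0.207).
Then the next iterate is (x₁, x₂)₁ = (1.479, 1.207).

(1.479, 1.207)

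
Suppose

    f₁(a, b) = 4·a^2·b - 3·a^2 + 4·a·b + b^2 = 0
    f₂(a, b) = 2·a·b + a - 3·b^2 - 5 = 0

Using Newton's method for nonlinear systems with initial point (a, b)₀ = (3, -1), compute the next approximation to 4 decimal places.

At (3, -1): F = (-74.0000, -11.0000).
Jacobian J = [[8·a·b - 6·a + 4·b, 4·a^2 + 4·a + 2·b], [2·b + 1, 2·a - 6·b]].
At the point, J = [[-46.0000, 46.0000], [-1.0000, 12.0000]] (det J = -506.0000).
Solving J·Δ = −F gives Δ = (-0.7549, 0.8538).
Then the next iterate is (a, b)₁ = (2.2451, -0.1462).

(2.2451, -0.1462)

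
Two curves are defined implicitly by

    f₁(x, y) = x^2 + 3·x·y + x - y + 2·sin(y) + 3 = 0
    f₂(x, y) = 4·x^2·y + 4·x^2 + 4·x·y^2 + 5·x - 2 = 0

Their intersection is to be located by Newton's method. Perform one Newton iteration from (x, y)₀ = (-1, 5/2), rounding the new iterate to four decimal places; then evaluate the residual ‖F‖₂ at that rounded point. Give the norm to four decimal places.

4.4257

At (-1, 5/2): F = (-5.803056, -18.0000).
Jacobian J = [[2·x + 3·y + 1, 3·x + 2·cos(y) - 1], [8·x·y + 8·x + 4·y^2 + 5, 4·x^2 + 8·x·y]].
At the point, J = [[6.5000, -5.602287], [2.0000, -16.0000]] (det J = -92.795426).
Solving J·Δ = −F gives Δ = (-0.0861, -1.1358).
Then the next iterate is (x, y)₁ = (-1.0861, 1.3642).
Re-evaluating at (-1.0861, 1.3642): F = (-0.758190, -4.360243), so ‖F‖₂ = 4.4257.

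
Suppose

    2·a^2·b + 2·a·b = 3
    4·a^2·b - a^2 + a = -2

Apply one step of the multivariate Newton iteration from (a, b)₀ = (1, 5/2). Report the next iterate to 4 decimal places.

(-0.2500, 5.4375)

At (1, 5/2): F = (7.0000, 12.0000).
Jacobian J = [[4·a·b + 2·b, 2·a^2 + 2·a], [8·a·b - 2·a + 1, 4·a^2]].
At the point, J = [[15.0000, 4.0000], [19.0000, 4.0000]] (det J = -16.0000).
Solving J·Δ = −F gives Δ = (-1.2500, 2.9375).
Then the next iterate is (a, b)₁ = (-0.2500, 5.4375).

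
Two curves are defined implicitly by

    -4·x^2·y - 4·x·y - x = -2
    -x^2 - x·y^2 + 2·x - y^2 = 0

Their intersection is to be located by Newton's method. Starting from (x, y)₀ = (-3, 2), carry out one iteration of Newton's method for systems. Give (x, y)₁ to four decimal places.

At (-3, 2): F = (-43.0000, -7.0000).
Jacobian J = [[-8·x·y - 4·y - 1, -4·x^2 - 4·x], [-2·x - y^2 + 2, -2·x·y - 2·y]].
At the point, J = [[39.0000, -24.0000], [4.0000, 8.0000]] (det J = 408.0000).
Solving J·Δ = −F gives Δ = (1.2549, 0.2475).
Then the next iterate is (x, y)₁ = (-1.7451, 2.2475).

(-1.7451, 2.2475)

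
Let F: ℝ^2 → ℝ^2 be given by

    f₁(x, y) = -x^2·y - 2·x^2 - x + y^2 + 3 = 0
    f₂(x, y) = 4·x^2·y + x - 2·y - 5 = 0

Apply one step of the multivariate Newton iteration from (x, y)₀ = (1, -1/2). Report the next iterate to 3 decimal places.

(0.393, 1.089)

At (1, -1/2): F = (0.750, -5.000).
Jacobian J = [[-2·x·y - 4·x - 1, -x^2 + 2·y], [8·x·y + 1, 4·x^2 - 2]].
At the point, J = [[-4.000, -2.000], [-3.000, 2.000]] (det J = -14.000).
Solving J·Δ = −F gives Δ = (-0.607, 1.589).
Then the next iterate is (x, y)₁ = (0.393, 1.089).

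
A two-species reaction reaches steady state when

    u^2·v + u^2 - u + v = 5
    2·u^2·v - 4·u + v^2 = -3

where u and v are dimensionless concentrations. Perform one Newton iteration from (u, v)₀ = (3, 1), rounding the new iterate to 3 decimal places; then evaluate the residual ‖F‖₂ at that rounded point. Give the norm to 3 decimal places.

3.604

At (3, 1): F = (11.000, 10.000).
Jacobian J = [[2·u·v + 2·u - 1, u^2 + 1], [4·u·v - 4, 2·u^2 + 2·v]].
At the point, J = [[11.000, 10.000], [8.000, 20.000]] (det J = 140.000).
Solving J·Δ = −F gives Δ = (-0.857, -0.157).
Then the next iterate is (u, v)₁ = (2.143, 0.843).
Re-evaluating at (2.143, 0.843): F = (2.16388, 2.88152), so ‖F‖₂ = 3.604.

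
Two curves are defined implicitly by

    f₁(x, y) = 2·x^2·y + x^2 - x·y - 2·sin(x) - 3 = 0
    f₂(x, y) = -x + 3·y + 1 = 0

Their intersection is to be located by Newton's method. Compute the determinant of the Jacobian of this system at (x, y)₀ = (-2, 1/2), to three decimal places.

J = [[4·x·y + 2·x - y - 2·cos(x), 2·x^2 - x], [-1, 3]].
At the point, J = [[-7.66771, 10.000], [-1.000, 3.000]].
det J = -13.003.

-13.003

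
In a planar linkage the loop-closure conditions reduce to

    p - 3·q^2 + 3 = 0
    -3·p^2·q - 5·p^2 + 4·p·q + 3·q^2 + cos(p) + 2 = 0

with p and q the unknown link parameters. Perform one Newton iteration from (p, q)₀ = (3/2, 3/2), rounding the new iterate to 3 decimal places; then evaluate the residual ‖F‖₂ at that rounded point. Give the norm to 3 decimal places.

0.692

At (3/2, 3/2): F = (-2.250, -3.55426).
Jacobian J = [[1, -6·q], [-6·p·q - 10·p + 4·q - sin(p), -3·p^2 + 4·p + 6·q]].
At the point, J = [[1.000, -9.000], [-23.49749, 8.250]] (det J = -203.22745).
Solving J·Δ = −F gives Δ = (-0.249, -0.278).
Then the next iterate is (p, q)₁ = (1.251, 1.222).
Re-evaluating at (1.251, 1.222): F = (-0.22885, -0.65319), so ‖F‖₂ = 0.692.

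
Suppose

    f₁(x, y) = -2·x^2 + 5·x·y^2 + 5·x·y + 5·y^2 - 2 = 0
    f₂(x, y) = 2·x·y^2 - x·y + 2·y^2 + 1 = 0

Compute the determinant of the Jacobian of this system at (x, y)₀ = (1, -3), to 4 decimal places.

505.0000

J = [[-4·x + 5·y^2 + 5·y, 10·x·y + 5·x + 10·y], [2·y^2 - y, 4·x·y - x + 4·y]].
At the point, J = [[26.0000, -55.0000], [21.0000, -25.0000]].
det J = 505.0000.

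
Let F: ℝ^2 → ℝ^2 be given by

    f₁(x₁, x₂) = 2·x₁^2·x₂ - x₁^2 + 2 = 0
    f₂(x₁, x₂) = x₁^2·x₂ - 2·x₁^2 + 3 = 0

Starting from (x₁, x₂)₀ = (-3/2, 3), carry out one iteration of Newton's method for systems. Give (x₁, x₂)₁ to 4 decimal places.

(-1.1944, 1.0741)

At (-3/2, 3): F = (13.2500, 5.2500).
Jacobian J = [[4·x₁·x₂ - 2·x₁, 2·x₁^2], [2·x₁·x₂ - 4·x₁, x₁^2]].
At the point, J = [[-15.0000, 4.5000], [-3.0000, 2.2500]] (det J = -20.2500).
Solving J·Δ = −F gives Δ = (0.3056, -1.9259).
Then the next iterate is (x₁, x₂)₁ = (-1.1944, 1.0741).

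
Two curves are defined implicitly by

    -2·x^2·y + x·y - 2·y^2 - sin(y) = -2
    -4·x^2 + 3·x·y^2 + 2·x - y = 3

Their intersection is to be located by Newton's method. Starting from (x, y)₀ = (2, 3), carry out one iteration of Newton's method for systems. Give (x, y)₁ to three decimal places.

(0.866, 2.393)

At (2, 3): F = (-34.14112, 36.000).
Jacobian J = [[-4·x·y + y, -2·x^2 + x - 4·y - cos(y)], [-8·x + 3·y^2 + 2, 6·x·y - 1]].
At the point, J = [[-21.000, -17.01001], [13.000, 35.000]] (det J = -513.86990).
Solving J·Δ = −F gives Δ = (-1.134, -0.607).
Then the next iterate is (x, y)₁ = (0.866, 2.393).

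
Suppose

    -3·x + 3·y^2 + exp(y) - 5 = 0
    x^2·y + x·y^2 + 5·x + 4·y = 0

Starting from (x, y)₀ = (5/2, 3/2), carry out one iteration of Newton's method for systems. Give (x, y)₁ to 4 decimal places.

At (5/2, 3/2): F = (-1.268311, 33.5000).
Jacobian J = [[-3, 6·y + exp(y)], [2·x·y + y^2 + 5, x^2 + 2·x·y + 4]].
At the point, J = [[-3.0000, 13.481689], [14.7500, 17.7500]] (det J = -252.104914).
Solving J·Δ = −F gives Δ = (-1.8808, -0.3244).
Then the next iterate is (x, y)₁ = (0.6192, 1.1756).

(0.6192, 1.1756)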